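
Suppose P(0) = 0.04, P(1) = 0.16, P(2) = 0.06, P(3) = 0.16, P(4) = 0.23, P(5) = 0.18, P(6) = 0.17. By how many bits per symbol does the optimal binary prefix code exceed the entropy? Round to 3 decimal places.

0.047 bits

Entropy H = −Σ p log₂ p ≈ 2.6429 bits.
Huffman merges: 1/25+3/50→1/10; 1/10+4/25→13/50; 4/25+17/100→33/100; 9/50+23/100→41/100; 13/50+33/100→59/100; 41/100+59/100→1. L = 269/100 ≈ 2.6900.
L − H = 2.6900 − 2.6429 = 0.047 bits.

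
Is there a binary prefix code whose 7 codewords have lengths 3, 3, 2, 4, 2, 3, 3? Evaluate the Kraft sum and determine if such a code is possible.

With common denominator 2^4 = 16: Σ 2^(−ℓᵢ) = 2/16 + 2/16 + 4/16 + 1/16 + 4/16 + 2/16 + 2/16 = 17/16 = 1.0625.
Kraft's inequality requires Σ ≤ 1; here Σ = 1.0625 > 1, so no such prefix code exists.

1.0625; no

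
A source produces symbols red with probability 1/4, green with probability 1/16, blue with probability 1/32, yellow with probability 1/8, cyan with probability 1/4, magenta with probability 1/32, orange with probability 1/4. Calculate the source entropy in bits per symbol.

Each probability is a power of 1/2, so log₂(1/p) is an integer.
H = Σ p·log₂(1/p) = 1/4·2 + 1/16·4 + 1/32·5 + 1/8·3 + 1/4·2 + 1/32·5 + 1/4·2 = 2.4375 bits.

2.4375 bits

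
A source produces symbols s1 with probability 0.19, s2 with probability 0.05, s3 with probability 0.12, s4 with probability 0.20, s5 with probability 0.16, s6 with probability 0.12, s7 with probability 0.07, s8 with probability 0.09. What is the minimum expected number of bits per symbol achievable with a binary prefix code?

Repeatedly combine the two least-probable nodes; the expected code length is the sum of the merged weights.
merge 1/20 + 7/100 → 3/25
merge 9/100 + 3/25 → 21/100
merge 3/25 + 3/25 → 6/25
merge 4/25 + 19/100 → 7/20
merge 1/5 + 21/100 → 41/100
merge 6/25 + 7/20 → 59/100
merge 41/100 + 59/100 → 1
L = 3/25 + 21/100 + 6/25 + 7/20 + 41/100 + 59/100 + 1 = 73/25 = 2.92 bits/symbol.

2.92 bits/symbol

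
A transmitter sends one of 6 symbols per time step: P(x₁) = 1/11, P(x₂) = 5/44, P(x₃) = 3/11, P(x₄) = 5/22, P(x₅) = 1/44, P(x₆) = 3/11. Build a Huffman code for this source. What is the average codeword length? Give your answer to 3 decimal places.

Repeatedly combine the two least-probable nodes; the expected code length is the sum of the merged weights.
merge 1/44 + 1/11 → 5/44
merge 5/44 + 5/44 → 5/22
merge 5/22 + 5/22 → 5/11
merge 3/11 + 3/11 → 6/11
merge 5/11 + 6/11 → 1
L = 5/44 + 5/22 + 5/11 + 6/11 + 1 = 103/44 ≈ 2.341 bits/symbol.

2.341 bits/symbol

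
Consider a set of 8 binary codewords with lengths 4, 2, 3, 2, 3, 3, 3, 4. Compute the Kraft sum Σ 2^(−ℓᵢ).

With common denominator 2^4 = 16: Σ 2^(−ℓᵢ) = 1/16 + 4/16 + 2/16 + 4/16 + 2/16 + 2/16 + 2/16 + 1/16 = 18/16 = 1.125.

1.125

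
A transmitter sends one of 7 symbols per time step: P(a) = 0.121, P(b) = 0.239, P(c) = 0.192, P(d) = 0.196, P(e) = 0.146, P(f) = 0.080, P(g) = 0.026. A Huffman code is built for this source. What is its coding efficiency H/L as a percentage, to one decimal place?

97.9%

Entropy H = −Σ p log₂ p ≈ 2.6138 bits.
Huffman merges: 13/500+2/25→53/500; 53/500+121/1000→227/1000; 73/500+24/125→169/500; 49/250+227/1000→423/1000; 239/1000+169/500→577/1000; 423/1000+577/1000→1. L = 2671/1000 ≈ 2.6710.
Efficiency = H/L = 2.6138/2.6710 = 97.9%.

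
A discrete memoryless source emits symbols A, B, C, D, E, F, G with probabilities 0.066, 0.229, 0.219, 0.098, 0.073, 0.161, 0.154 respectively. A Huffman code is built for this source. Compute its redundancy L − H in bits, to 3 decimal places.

Entropy H = −Σ p log₂ p ≈ 2.6695 bits.
Huffman merges: 33/500+73/1000→139/1000; 49/500+139/1000→237/1000; 77/500+161/1000→63/200; 219/1000+229/1000→56/125; 237/1000+63/200→69/125; 56/125+69/125→1. L = 2691/1000 ≈ 2.6910.
L − H = 2.6910 − 2.6695 = 0.021 bits.

0.021 bits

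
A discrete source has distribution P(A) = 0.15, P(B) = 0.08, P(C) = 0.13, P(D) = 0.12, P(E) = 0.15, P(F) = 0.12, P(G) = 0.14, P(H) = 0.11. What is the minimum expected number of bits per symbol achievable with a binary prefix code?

Repeatedly combine the two least-probable nodes; the expected code length is the sum of the merged weights.
merge 2/25 + 11/100 → 19/100
merge 3/25 + 3/25 → 6/25
merge 13/100 + 7/50 → 27/100
merge 3/20 + 3/20 → 3/10
merge 19/100 + 6/25 → 43/100
merge 27/100 + 3/10 → 57/100
merge 43/100 + 57/100 → 1
L = 19/100 + 6/25 + 27/100 + 3/10 + 43/100 + 57/100 + 1 = 3 bits/symbol.

3 bits/symbol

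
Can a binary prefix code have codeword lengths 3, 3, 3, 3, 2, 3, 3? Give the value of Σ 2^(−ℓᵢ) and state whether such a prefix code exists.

1; yes

With common denominator 2^3 = 8: Σ 2^(−ℓᵢ) = 1/8 + 1/8 + 1/8 + 1/8 + 2/8 + 1/8 + 1/8 = 8/8 = 1.
Kraft's inequality requires Σ ≤ 1; here Σ = 1 ≤ 1, so such a prefix code exists.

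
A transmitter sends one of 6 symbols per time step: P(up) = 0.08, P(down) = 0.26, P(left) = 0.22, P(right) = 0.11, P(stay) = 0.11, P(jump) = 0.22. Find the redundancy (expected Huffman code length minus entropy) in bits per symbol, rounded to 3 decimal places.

0.031 bits

Entropy H = −Σ p log₂ p ≈ 2.4585 bits.
Huffman merges: 2/25+11/100→19/100; 11/100+19/100→3/10; 11/50+11/50→11/25; 13/50+3/10→14/25; 11/25+14/25→1. L = 249/100 ≈ 2.4900.
L − H = 2.4900 − 2.4585 = 0.031 bits.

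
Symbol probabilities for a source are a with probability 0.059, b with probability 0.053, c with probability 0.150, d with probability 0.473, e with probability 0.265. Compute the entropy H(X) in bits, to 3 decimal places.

1.895 bits

H = −Σ pᵢ log₂ pᵢ.
−0.059·log₂(0.059) = 0.2409
−0.053·log₂(0.053) = 0.2246
−0.150·log₂(0.150) = 0.4105
−0.473·log₂(0.473) = 0.5109
−0.265·log₂(0.265) = 0.5077
Sum ≈ 1.8947 → 1.895 bits.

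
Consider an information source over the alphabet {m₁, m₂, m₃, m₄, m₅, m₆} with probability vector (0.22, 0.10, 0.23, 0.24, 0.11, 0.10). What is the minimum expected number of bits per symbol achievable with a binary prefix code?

2.51 bits/symbol

Repeatedly combine the two least-probable nodes; the expected code length is the sum of the merged weights.
merge 1/10 + 1/10 → 1/5
merge 11/100 + 1/5 → 31/100
merge 11/50 + 23/100 → 9/20
merge 6/25 + 31/100 → 11/20
merge 9/20 + 11/20 → 1
L = 1/5 + 31/100 + 9/20 + 11/20 + 1 = 251/100 = 2.51 bits/symbol.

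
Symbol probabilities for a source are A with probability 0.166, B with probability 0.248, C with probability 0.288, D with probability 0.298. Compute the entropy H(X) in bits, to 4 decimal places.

1.9666 bits

H = −Σ pᵢ log₂ pᵢ.
−0.166·log₂(0.166) = 0.4301
−0.248·log₂(0.248) = 0.4989
−0.288·log₂(0.288) = 0.5172
−0.298·log₂(0.298) = 0.5205
Sum ≈ 1.9666 → 1.9666 bits.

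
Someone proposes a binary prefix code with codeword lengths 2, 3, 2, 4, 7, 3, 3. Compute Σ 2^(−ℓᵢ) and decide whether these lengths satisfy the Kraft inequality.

0.9453125; yes

With common denominator 2^7 = 128: Σ 2^(−ℓᵢ) = 32/128 + 16/128 + 32/128 + 8/128 + 1/128 + 16/128 + 16/128 = 121/128 = 0.9453125.
Kraft's inequality requires Σ ≤ 1; here Σ = 0.9453125 ≤ 1, so such a prefix code exists.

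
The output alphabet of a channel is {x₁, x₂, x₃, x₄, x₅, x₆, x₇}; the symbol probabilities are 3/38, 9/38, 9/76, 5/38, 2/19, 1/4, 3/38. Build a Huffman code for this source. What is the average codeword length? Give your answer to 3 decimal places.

2.671 bits/symbol

Repeatedly combine the two least-probable nodes; the expected code length is the sum of the merged weights.
merge 3/38 + 3/38 → 3/19
merge 2/19 + 9/76 → 17/76
merge 5/38 + 3/19 → 11/38
merge 17/76 + 9/38 → 35/76
merge 1/4 + 11/38 → 41/76
merge 35/76 + 41/76 → 1
L = 3/19 + 17/76 + 11/38 + 35/76 + 41/76 + 1 = 203/76 ≈ 2.671 bits/symbol.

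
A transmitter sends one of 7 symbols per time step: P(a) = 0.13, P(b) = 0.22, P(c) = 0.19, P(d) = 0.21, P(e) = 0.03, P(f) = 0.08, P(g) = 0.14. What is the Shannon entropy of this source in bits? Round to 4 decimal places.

2.6317 bits

H = −Σ pᵢ log₂ pᵢ.
−0.13·log₂(0.13) = 0.3826
−0.22·log₂(0.22) = 0.4806
−0.19·log₂(0.19) = 0.4552
−0.21·log₂(0.21) = 0.4728
−0.03·log₂(0.03) = 0.1518
−0.08·log₂(0.08) = 0.2915
−0.14·log₂(0.14) = 0.3971
Sum ≈ 2.6317 → 2.6317 bits.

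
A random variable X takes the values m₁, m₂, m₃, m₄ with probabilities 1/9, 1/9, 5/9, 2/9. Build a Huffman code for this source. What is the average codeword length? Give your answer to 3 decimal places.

Repeatedly combine the two least-probable nodes; the expected code length is the sum of the merged weights.
merge 1/9 + 1/9 → 2/9
merge 2/9 + 2/9 → 4/9
merge 4/9 + 5/9 → 1
L = 2/9 + 4/9 + 1 = 5/3 ≈ 1.667 bits/symbol.

1.667 bits/symbol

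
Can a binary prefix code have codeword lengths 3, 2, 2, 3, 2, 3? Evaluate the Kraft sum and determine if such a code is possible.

With common denominator 2^3 = 8: Σ 2^(−ℓᵢ) = 1/8 + 2/8 + 2/8 + 1/8 + 2/8 + 1/8 = 9/8 = 1.125.
Kraft's inequality requires Σ ≤ 1; here Σ = 1.125 > 1, so no such prefix code exists.

1.125; no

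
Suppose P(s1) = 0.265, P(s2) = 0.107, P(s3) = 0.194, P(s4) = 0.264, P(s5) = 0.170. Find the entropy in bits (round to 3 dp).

2.254 bits

H = −Σ pᵢ log₂ pᵢ.
−0.265·log₂(0.265) = 0.5077
−0.107·log₂(0.107) = 0.3450
−0.194·log₂(0.194) = 0.4590
−0.264·log₂(0.264) = 0.5072
−0.170·log₂(0.170) = 0.4346
Sum ≈ 2.2535 → 2.254 bits.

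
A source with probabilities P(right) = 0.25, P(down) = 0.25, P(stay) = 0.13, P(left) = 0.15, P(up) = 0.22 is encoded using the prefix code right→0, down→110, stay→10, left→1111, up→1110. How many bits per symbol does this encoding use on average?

2.74 bits/symbol

L̄ = Σ pᵢ·ℓᵢ = 0.25·1 + 0.25·3 + 0.13·2 + 0.15·4 + 0.22·4 = 2.74 bits/symbol.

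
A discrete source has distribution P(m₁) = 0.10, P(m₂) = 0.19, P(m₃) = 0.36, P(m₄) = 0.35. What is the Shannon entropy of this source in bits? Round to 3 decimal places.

1.848 bits

H = −Σ pᵢ log₂ pᵢ.
−0.10·log₂(0.10) = 0.3322
−0.19·log₂(0.19) = 0.4552
−0.36·log₂(0.36) = 0.5306
−0.35·log₂(0.35) = 0.5301
Sum ≈ 1.8481 → 1.848 bits.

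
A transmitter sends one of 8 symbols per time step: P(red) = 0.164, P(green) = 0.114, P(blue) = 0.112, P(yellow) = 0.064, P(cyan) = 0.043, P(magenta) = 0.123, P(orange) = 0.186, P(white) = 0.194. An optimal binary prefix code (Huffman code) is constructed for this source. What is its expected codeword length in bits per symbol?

Repeatedly combine the two least-probable nodes; the expected code length is the sum of the merged weights.
merge 43/1000 + 8/125 → 107/1000
merge 107/1000 + 14/125 → 219/1000
merge 57/500 + 123/1000 → 237/1000
merge 41/250 + 93/500 → 7/20
merge 97/500 + 219/1000 → 413/1000
merge 237/1000 + 7/20 → 587/1000
merge 413/1000 + 587/1000 → 1
L = 107/1000 + 219/1000 + 237/1000 + 7/20 + 413/1000 + 587/1000 + 1 = 2913/1000 = 2.913 bits/symbol.

2.913 bits/symbol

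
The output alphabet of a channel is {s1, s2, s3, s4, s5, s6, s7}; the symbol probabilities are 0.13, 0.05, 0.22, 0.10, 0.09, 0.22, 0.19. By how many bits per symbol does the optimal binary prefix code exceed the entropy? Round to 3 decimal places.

0.040 bits

Entropy H = −Σ p log₂ p ≈ 2.6600 bits.
Huffman merges: 1/20+9/100→7/50; 1/10+13/100→23/100; 7/50+19/100→33/100; 11/50+11/50→11/25; 23/100+33/100→14/25; 11/25+14/25→1. L = 27/10 ≈ 2.7000.
L − H = 2.7000 − 2.6600 = 0.040 bits.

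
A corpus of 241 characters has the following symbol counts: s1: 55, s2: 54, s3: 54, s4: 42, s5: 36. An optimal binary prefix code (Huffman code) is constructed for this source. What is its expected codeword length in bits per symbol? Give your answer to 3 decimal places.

Probabilities are the counts divided by 241.
Repeatedly combine the two least-probable nodes; the expected code length is the sum of the merged weights.
merge 36/241 + 42/241 → 78/241
merge 54/241 + 54/241 → 108/241
merge 55/241 + 78/241 → 133/241
merge 108/241 + 133/241 → 1
L = 78/241 + 108/241 + 133/241 + 1 = 560/241 ≈ 2.324 bits/symbol.

2.324 bits/symbol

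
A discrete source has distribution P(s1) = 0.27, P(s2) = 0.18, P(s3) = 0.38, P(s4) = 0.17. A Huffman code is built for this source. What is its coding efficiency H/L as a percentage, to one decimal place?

97.5%

Entropy H = −Σ p log₂ p ≈ 1.9204 bits.
Huffman merges: 17/100+9/50→7/20; 27/100+7/20→31/50; 19/50+31/50→1. L = 197/100 ≈ 1.9700.
Efficiency = H/L = 1.9204/1.9700 = 97.5%.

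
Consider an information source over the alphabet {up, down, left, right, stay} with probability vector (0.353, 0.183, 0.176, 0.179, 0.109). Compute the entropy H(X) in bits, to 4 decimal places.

H = −Σ pᵢ log₂ pᵢ.
−0.353·log₂(0.353) = 0.5303
−0.183·log₂(0.183) = 0.4484
−0.176·log₂(0.176) = 0.4411
−0.179·log₂(0.179) = 0.4443
−0.109·log₂(0.109) = 0.3485
Sum ≈ 2.2126 → 2.2126 bits.

2.2126 bits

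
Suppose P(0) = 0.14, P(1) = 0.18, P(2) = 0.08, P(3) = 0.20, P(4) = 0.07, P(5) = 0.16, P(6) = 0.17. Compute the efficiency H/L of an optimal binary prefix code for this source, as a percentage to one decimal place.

98.4%

Entropy H = −Σ p log₂ p ≈ 2.7245 bits.
Huffman merges: 7/100+2/25→3/20; 7/50+3/20→29/100; 4/25+17/100→33/100; 9/50+1/5→19/50; 29/100+33/100→31/50; 19/50+31/50→1. L = 277/100 ≈ 2.7700.
Efficiency = H/L = 2.7245/2.7700 = 98.4%.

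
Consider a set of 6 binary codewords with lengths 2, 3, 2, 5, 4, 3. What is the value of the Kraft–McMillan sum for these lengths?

0.84375

With common denominator 2^5 = 32: Σ 2^(−ℓᵢ) = 8/32 + 4/32 + 8/32 + 1/32 + 2/32 + 4/32 = 27/32 = 0.84375.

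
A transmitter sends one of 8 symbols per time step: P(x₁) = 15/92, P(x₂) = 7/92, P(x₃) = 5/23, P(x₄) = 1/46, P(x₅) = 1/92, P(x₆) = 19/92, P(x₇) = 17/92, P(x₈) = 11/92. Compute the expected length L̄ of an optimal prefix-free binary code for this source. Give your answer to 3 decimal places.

2.717 bits/symbol

Repeatedly combine the two least-probable nodes; the expected code length is the sum of the merged weights.
merge 1/92 + 1/46 → 3/92
merge 3/92 + 7/92 → 5/46
merge 5/46 + 11/92 → 21/92
merge 15/92 + 17/92 → 8/23
merge 19/92 + 5/23 → 39/92
merge 21/92 + 8/23 → 53/92
merge 39/92 + 53/92 → 1
L = 3/92 + 5/46 + 21/92 + 8/23 + 39/92 + 53/92 + 1 = 125/46 ≈ 2.717 bits/symbol.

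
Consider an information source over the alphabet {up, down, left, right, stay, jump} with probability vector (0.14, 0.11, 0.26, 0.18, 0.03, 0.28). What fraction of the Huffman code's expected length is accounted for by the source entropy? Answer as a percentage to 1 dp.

Entropy H = −Σ p log₂ p ≈ 2.3640 bits.
Huffman merges: 3/100+11/100→7/50; 7/50+7/50→7/25; 9/50+13/50→11/25; 7/25+7/25→14/25; 11/25+14/25→1. L = 121/50 ≈ 2.4200.
Efficiency = H/L = 2.3640/2.4200 = 97.7%.

97.7%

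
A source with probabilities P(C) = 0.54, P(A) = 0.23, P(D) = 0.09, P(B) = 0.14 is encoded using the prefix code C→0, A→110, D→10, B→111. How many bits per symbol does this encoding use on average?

L̄ = Σ pᵢ·ℓᵢ = 0.54·1 + 0.23·3 + 0.09·2 + 0.14·3 = 1.83 bits/symbol.

1.83 bits/symbol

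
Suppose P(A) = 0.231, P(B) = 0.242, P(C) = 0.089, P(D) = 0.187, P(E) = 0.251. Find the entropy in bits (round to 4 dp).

2.2472 bits

H = −Σ pᵢ log₂ pᵢ.
−0.231·log₂(0.231) = 0.4883
−0.242·log₂(0.242) = 0.4954
−0.089·log₂(0.089) = 0.3106
−0.187·log₂(0.187) = 0.4523
−0.251·log₂(0.251) = 0.5006
Sum ≈ 2.2472 → 2.2472 bits.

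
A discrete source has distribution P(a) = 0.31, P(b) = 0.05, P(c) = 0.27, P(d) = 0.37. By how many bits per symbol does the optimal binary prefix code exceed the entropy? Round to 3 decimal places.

0.169 bits

Entropy H = −Σ p log₂ p ≈ 1.7806 bits.
Huffman merges: 1/20+27/100→8/25; 31/100+8/25→63/100; 37/100+63/100→1. L = 39/20 ≈ 1.9500.
L − H = 1.9500 − 1.7806 = 0.169 bits.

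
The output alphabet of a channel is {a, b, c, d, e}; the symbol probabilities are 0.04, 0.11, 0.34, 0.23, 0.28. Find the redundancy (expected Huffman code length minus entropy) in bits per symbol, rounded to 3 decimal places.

0.083 bits

Entropy H = −Σ p log₂ p ≈ 2.0671 bits.
Huffman merges: 1/25+11/100→3/20; 3/20+23/100→19/50; 7/25+17/50→31/50; 19/50+31/50→1. L = 43/20 ≈ 2.1500.
L − H = 2.1500 − 2.0671 = 0.083 bits.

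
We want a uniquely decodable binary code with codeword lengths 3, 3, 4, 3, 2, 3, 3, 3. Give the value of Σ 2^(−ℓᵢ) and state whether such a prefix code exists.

1.0625; no

With common denominator 2^4 = 16: Σ 2^(−ℓᵢ) = 2/16 + 2/16 + 1/16 + 2/16 + 4/16 + 2/16 + 2/16 + 2/16 = 17/16 = 1.0625.
Kraft's inequality requires Σ ≤ 1; here Σ = 1.0625 > 1, so no such prefix code exists.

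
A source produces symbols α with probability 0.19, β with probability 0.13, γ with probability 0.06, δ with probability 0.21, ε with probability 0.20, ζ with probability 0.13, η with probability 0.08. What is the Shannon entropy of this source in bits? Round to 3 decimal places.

H = −Σ pᵢ log₂ pᵢ.
−0.19·log₂(0.19) = 0.4552
−0.13·log₂(0.13) = 0.3826
−0.06·log₂(0.06) = 0.2435
−0.21·log₂(0.21) = 0.4728
−0.20·log₂(0.20) = 0.4644
−0.13·log₂(0.13) = 0.3826
−0.08·log₂(0.08) = 0.2915
Sum ≈ 2.6928 → 2.693 bits.

2.693 bits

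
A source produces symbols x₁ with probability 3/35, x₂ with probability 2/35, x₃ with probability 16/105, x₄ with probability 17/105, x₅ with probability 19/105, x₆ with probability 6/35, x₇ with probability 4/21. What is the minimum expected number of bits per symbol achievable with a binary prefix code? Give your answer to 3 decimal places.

Repeatedly combine the two least-probable nodes; the expected code length is the sum of the merged weights.
merge 2/35 + 3/35 → 1/7
merge 1/7 + 16/105 → 31/105
merge 17/105 + 6/35 → 1/3
merge 19/105 + 4/21 → 13/35
merge 31/105 + 1/3 → 22/35
merge 13/35 + 22/35 → 1
L = 1/7 + 31/105 + 1/3 + 13/35 + 22/35 + 1 = 97/35 ≈ 2.771 bits/symbol.

2.771 bits/symbol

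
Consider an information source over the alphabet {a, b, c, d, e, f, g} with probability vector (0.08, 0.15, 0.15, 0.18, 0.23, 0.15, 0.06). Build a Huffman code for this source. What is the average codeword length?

2.73 bits/symbol

Repeatedly combine the two least-probable nodes; the expected code length is the sum of the merged weights.
merge 3/50 + 2/25 → 7/50
merge 7/50 + 3/20 → 29/100
merge 3/20 + 3/20 → 3/10
merge 9/50 + 23/100 → 41/100
merge 29/100 + 3/10 → 59/100
merge 41/100 + 59/100 → 1
L = 7/50 + 29/100 + 3/10 + 41/100 + 59/100 + 1 = 273/100 = 2.73 bits/symbol.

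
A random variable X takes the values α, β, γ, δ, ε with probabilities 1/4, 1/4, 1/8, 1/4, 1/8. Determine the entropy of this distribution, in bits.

2.25 bits

Each probability is a power of 1/2, so log₂(1/p) is an integer.
H = Σ p·log₂(1/p) = 1/4·2 + 1/4·2 + 1/8·3 + 1/4·2 + 1/8·3 = 2.25 bits.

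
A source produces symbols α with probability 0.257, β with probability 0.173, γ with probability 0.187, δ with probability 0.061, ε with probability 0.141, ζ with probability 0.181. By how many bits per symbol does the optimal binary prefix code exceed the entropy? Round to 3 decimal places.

Entropy H = −Σ p log₂ p ≈ 2.4850 bits.
Huffman merges: 61/1000+141/1000→101/500; 173/1000+181/1000→177/500; 187/1000+101/500→389/1000; 257/1000+177/500→611/1000; 389/1000+611/1000→1. L = 639/250 ≈ 2.5560.
L − H = 2.5560 − 2.4850 = 0.071 bits.

0.071 bits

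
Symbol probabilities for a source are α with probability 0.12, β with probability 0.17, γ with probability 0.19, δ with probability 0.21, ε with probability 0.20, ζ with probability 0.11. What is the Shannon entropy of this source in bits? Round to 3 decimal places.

2.544 bits

H = −Σ pᵢ log₂ pᵢ.
−0.12·log₂(0.12) = 0.3671
−0.17·log₂(0.17) = 0.4346
−0.19·log₂(0.19) = 0.4552
−0.21·log₂(0.21) = 0.4728
−0.20·log₂(0.20) = 0.4644
−0.11·log₂(0.11) = 0.3503
Sum ≈ 2.5444 → 2.544 bits.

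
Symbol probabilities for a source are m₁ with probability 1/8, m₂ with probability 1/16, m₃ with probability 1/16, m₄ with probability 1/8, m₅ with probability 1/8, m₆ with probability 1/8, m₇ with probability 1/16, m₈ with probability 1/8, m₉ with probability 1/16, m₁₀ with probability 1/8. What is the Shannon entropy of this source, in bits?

3.25 bits

Each probability is a power of 1/2, so log₂(1/p) is an integer.
H = Σ p·log₂(1/p) = 1/8·3 + 1/16·4 + 1/16·4 + 1/8·3 + 1/8·3 + 1/8·3 + 1/16·4 + 1/8·3 + 1/16·4 + 1/8·3 = 3.25 bits.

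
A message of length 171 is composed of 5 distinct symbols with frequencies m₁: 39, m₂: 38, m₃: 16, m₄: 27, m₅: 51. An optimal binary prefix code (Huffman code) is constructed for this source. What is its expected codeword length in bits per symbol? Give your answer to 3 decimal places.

2.251 bits/symbol

Probabilities are the counts divided by 171.
Repeatedly combine the two least-probable nodes; the expected code length is the sum of the merged weights.
merge 16/171 + 3/19 → 43/171
merge 2/9 + 13/57 → 77/171
merge 43/171 + 17/57 → 94/171
merge 77/171 + 94/171 → 1
L = 43/171 + 77/171 + 94/171 + 1 = 385/171 ≈ 2.251 bits/symbol.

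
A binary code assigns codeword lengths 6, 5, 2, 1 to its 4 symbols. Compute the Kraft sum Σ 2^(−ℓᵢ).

0.796875

With common denominator 2^6 = 64: Σ 2^(−ℓᵢ) = 1/64 + 2/64 + 16/64 + 32/64 = 51/64 = 0.796875.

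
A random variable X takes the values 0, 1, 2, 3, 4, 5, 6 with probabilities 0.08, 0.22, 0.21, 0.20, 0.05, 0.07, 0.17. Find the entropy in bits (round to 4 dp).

2.6285 bits

H = −Σ pᵢ log₂ pᵢ.
−0.08·log₂(0.08) = 0.2915
−0.22·log₂(0.22) = 0.4806
−0.21·log₂(0.21) = 0.4728
−0.20·log₂(0.20) = 0.4644
−0.05·log₂(0.05) = 0.2161
−0.07·log₂(0.07) = 0.2686
−0.17·log₂(0.17) = 0.4346
Sum ≈ 2.6285 → 2.6285 bits.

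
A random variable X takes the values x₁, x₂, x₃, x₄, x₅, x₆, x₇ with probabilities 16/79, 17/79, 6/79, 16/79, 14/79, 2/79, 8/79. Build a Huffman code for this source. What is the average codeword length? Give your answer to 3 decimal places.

2.684 bits/symbol

Repeatedly combine the two least-probable nodes; the expected code length is the sum of the merged weights.
merge 2/79 + 6/79 → 8/79
merge 8/79 + 8/79 → 16/79
merge 14/79 + 16/79 → 30/79
merge 16/79 + 16/79 → 32/79
merge 17/79 + 30/79 → 47/79
merge 32/79 + 47/79 → 1
L = 8/79 + 16/79 + 30/79 + 32/79 + 47/79 + 1 = 212/79 ≈ 2.684 bits/symbol.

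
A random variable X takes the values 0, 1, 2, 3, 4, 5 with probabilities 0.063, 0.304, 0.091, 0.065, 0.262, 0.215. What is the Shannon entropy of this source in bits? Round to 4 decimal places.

2.3276 bits

H = −Σ pᵢ log₂ pᵢ.
−0.063·log₂(0.063) = 0.2513
−0.304·log₂(0.304) = 0.5222
−0.091·log₂(0.091) = 0.3147
−0.065·log₂(0.065) = 0.2563
−0.262·log₂(0.262) = 0.5063
−0.215·log₂(0.215) = 0.4768
Sum ≈ 2.3276 → 2.3276 bits.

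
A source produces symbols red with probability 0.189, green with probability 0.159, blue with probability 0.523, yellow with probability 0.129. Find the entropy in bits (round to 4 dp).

H = −Σ pᵢ log₂ pᵢ.
−0.189·log₂(0.189) = 0.4543
−0.159·log₂(0.159) = 0.4218
−0.523·log₂(0.523) = 0.4891
−0.129·log₂(0.129) = 0.3811
Sum ≈ 1.7463 → 1.7463 bits.

1.7463 bits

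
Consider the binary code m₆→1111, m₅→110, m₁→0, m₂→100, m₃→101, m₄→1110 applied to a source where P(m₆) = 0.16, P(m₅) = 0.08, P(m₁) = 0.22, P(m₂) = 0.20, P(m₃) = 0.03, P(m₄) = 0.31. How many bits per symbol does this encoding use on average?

L̄ = Σ pᵢ·ℓᵢ = 0.16·4 + 0.08·3 + 0.22·1 + 0.20·3 + 0.03·3 + 0.31·4 = 3.03 bits/symbol.

3.03 bits/symbol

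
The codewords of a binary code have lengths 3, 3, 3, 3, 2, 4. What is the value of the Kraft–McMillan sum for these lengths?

0.8125

With common denominator 2^4 = 16: Σ 2^(−ℓᵢ) = 2/16 + 2/16 + 2/16 + 2/16 + 4/16 + 1/16 = 13/16 = 0.8125.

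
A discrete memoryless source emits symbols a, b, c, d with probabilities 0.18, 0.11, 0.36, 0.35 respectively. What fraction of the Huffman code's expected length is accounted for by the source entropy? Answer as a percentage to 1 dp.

Entropy H = −Σ p log₂ p ≈ 1.8563 bits.
Huffman merges: 11/100+9/50→29/100; 29/100+7/20→16/25; 9/25+16/25→1. L = 193/100 ≈ 1.9300.
Efficiency = H/L = 1.8563/1.9300 = 96.2%.

96.2%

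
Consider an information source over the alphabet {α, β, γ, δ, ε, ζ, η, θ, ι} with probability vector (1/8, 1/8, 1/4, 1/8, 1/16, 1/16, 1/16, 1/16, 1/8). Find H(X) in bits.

3 bits

Each probability is a power of 1/2, so log₂(1/p) is an integer.
H = Σ p·log₂(1/p) = 1/8·3 + 1/8·3 + 1/4·2 + 1/8·3 + 1/16·4 + 1/16·4 + 1/16·4 + 1/16·4 + 1/8·3 = 3 bits.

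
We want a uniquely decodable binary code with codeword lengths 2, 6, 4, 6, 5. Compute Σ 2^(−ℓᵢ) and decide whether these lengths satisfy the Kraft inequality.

0.375; yes

With common denominator 2^6 = 64: Σ 2^(−ℓᵢ) = 16/64 + 1/64 + 4/64 + 1/64 + 2/64 = 24/64 = 0.375.
Kraft's inequality requires Σ ≤ 1; here Σ = 0.375 ≤ 1, so such a prefix code exists.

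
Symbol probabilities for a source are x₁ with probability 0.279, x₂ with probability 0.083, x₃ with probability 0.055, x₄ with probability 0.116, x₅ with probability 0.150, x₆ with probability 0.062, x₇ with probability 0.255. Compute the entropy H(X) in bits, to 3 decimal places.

H = −Σ pᵢ log₂ pᵢ.
−0.279·log₂(0.279) = 0.5138
−0.083·log₂(0.083) = 0.2980
−0.055·log₂(0.055) = 0.2301
−0.116·log₂(0.116) = 0.3605
−0.150·log₂(0.150) = 0.4105
−0.062·log₂(0.062) = 0.2487
−0.255·log₂(0.255) = 0.5027
Sum ≈ 2.5645 → 2.564 bits.

2.564 bits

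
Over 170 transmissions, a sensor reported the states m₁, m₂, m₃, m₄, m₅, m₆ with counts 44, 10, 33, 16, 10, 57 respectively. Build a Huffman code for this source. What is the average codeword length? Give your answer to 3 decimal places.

Probabilities are the counts divided by 170.
Repeatedly combine the two least-probable nodes; the expected code length is the sum of the merged weights.
merge 1/17 + 1/17 → 2/17
merge 8/85 + 2/17 → 18/85
merge 33/170 + 18/85 → 69/170
merge 22/85 + 57/170 → 101/170
merge 69/170 + 101/170 → 1
L = 2/17 + 18/85 + 69/170 + 101/170 + 1 = 198/85 ≈ 2.329 bits/symbol.

2.329 bits/symbol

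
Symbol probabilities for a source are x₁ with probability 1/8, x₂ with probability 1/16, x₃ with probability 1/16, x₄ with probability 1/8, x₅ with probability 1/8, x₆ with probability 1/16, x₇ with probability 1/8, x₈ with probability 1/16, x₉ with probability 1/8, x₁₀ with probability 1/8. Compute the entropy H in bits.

3.25 bits

Each probability is a power of 1/2, so log₂(1/p) is an integer.
H = Σ p·log₂(1/p) = 1/8·3 + 1/16·4 + 1/16·4 + 1/8·3 + 1/8·3 + 1/16·4 + 1/8·3 + 1/16·4 + 1/8·3 + 1/8·3 = 3.25 bits.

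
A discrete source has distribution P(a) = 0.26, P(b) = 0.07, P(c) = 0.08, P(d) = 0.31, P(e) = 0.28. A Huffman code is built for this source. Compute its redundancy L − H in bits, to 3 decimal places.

Entropy H = −Σ p log₂ p ≈ 2.1034 bits.
Huffman merges: 7/100+2/25→3/20; 3/20+13/50→41/100; 7/25+31/100→59/100; 41/100+59/100→1. L = 43/20 ≈ 2.1500.
L − H = 2.1500 − 2.1034 = 0.047 bits.

0.047 bits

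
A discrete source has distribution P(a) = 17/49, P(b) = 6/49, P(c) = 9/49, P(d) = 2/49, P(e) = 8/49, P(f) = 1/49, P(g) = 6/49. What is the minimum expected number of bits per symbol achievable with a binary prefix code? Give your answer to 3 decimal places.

Repeatedly combine the two least-probable nodes; the expected code length is the sum of the merged weights.
merge 1/49 + 2/49 → 3/49
merge 3/49 + 6/49 → 9/49
merge 6/49 + 8/49 → 2/7
merge 9/49 + 9/49 → 18/49
merge 2/7 + 17/49 → 31/49
merge 18/49 + 31/49 → 1
L = 3/49 + 9/49 + 2/7 + 18/49 + 31/49 + 1 = 124/49 ≈ 2.531 bits/symbol.

2.531 bits/symbol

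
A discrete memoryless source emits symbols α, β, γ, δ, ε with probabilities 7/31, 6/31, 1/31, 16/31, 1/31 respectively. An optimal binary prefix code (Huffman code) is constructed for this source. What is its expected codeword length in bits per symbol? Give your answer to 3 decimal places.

Repeatedly combine the two least-probable nodes; the expected code length is the sum of the merged weights.
merge 1/31 + 1/31 → 2/31
merge 2/31 + 6/31 → 8/31
merge 7/31 + 8/31 → 15/31
merge 15/31 + 16/31 → 1
L = 2/31 + 8/31 + 15/31 + 1 = 56/31 ≈ 1.806 bits/symbol.

1.806 bits/symbol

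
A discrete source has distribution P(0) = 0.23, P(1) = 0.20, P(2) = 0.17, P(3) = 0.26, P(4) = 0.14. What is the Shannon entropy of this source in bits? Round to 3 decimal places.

2.289 bits

H = −Σ pᵢ log₂ pᵢ.
−0.23·log₂(0.23) = 0.4877
−0.20·log₂(0.20) = 0.4644
−0.17·log₂(0.17) = 0.4346
−0.26·log₂(0.26) = 0.5053
−0.14·log₂(0.14) = 0.3971
Sum ≈ 2.2890 → 2.289 bits.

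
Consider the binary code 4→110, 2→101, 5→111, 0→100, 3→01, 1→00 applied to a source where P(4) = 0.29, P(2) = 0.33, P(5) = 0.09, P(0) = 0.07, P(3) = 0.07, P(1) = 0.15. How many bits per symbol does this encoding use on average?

2.78 bits/symbol

L̄ = Σ pᵢ·ℓᵢ = 0.29·3 + 0.33·3 + 0.09·3 + 0.07·3 + 0.07·2 + 0.15·2 = 2.78 bits/symbol.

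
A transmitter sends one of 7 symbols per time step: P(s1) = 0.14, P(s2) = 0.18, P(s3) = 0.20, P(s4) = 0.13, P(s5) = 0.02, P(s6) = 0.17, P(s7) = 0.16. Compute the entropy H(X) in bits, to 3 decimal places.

2.660 bits

H = −Σ pᵢ log₂ pᵢ.
−0.14·log₂(0.14) = 0.3971
−0.18·log₂(0.18) = 0.4453
−0.20·log₂(0.20) = 0.4644
−0.13·log₂(0.13) = 0.3826
−0.02·log₂(0.02) = 0.1129
−0.17·log₂(0.17) = 0.4346
−0.16·log₂(0.16) = 0.4230
Sum ≈ 2.6599 → 2.660 bits.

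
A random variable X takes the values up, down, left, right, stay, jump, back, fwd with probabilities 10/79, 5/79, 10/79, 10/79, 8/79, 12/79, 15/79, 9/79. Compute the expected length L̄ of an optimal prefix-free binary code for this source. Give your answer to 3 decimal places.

Repeatedly combine the two least-probable nodes; the expected code length is the sum of the merged weights.
merge 5/79 + 8/79 → 13/79
merge 9/79 + 10/79 → 19/79
merge 10/79 + 10/79 → 20/79
merge 12/79 + 13/79 → 25/79
merge 15/79 + 19/79 → 34/79
merge 20/79 + 25/79 → 45/79
merge 34/79 + 45/79 → 1
L = 13/79 + 19/79 + 20/79 + 25/79 + 34/79 + 45/79 + 1 = 235/79 ≈ 2.975 bits/symbol.

2.975 bits/symbol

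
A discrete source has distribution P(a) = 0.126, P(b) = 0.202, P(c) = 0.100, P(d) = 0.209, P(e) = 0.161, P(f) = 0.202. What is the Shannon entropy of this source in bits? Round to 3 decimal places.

2.537 bits

H = −Σ pᵢ log₂ pᵢ.
−0.126·log₂(0.126) = 0.3766
−0.202·log₂(0.202) = 0.4661
−0.100·log₂(0.100) = 0.3322
−0.209·log₂(0.209) = 0.4720
−0.161·log₂(0.161) = 0.4242
−0.202·log₂(0.202) = 0.4661
Sum ≈ 2.5372 → 2.537 bits.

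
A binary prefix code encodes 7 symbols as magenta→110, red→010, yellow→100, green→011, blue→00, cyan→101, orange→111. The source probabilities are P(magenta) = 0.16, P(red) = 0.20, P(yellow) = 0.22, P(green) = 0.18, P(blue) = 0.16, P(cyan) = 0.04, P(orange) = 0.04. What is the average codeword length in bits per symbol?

2.84 bits/symbol

L̄ = Σ pᵢ·ℓᵢ = 0.16·3 + 0.20·3 + 0.22·3 + 0.18·3 + 0.16·2 + 0.04·3 + 0.04·3 = 2.84 bits/symbol.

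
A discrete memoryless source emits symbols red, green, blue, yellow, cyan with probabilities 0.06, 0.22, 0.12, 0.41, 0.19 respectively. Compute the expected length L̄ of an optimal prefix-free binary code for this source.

Repeatedly combine the two least-probable nodes; the expected code length is the sum of the merged weights.
merge 3/50 + 3/25 → 9/50
merge 9/50 + 19/100 → 37/100
merge 11/50 + 37/100 → 59/100
merge 41/100 + 59/100 → 1
L = 9/50 + 37/100 + 59/100 + 1 = 107/50 = 2.14 bits/symbol.

2.14 bits/symbol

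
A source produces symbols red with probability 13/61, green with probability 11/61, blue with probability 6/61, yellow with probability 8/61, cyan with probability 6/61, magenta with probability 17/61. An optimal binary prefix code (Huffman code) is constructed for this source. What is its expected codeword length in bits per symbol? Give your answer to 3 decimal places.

Repeatedly combine the two least-probable nodes; the expected code length is the sum of the merged weights.
merge 6/61 + 6/61 → 12/61
merge 8/61 + 11/61 → 19/61
merge 12/61 + 13/61 → 25/61
merge 17/61 + 19/61 → 36/61
merge 25/61 + 36/61 → 1
L = 12/61 + 19/61 + 25/61 + 36/61 + 1 = 153/61 ≈ 2.508 bits/symbol.

2.508 bits/symbol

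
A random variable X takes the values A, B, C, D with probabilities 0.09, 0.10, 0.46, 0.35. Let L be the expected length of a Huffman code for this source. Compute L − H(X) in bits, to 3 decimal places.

Entropy H = −Σ p log₂ p ≈ 1.6903 bits.
Huffman merges: 9/100+1/10→19/100; 19/100+7/20→27/50; 23/50+27/50→1. L = 173/100 ≈ 1.7300.
L − H = 1.7300 − 1.6903 = 0.040 bits.

0.040 bits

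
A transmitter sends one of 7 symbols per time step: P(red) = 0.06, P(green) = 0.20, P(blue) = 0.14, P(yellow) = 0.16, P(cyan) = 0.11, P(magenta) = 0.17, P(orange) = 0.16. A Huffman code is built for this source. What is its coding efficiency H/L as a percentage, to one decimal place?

97.7%

Entropy H = −Σ p log₂ p ≈ 2.7359 bits.
Huffman merges: 3/50+11/100→17/100; 7/50+4/25→3/10; 4/25+17/100→33/100; 17/100+1/5→37/100; 3/10+33/100→63/100; 37/100+63/100→1. L = 14/5 ≈ 2.8000.
Efficiency = H/L = 2.7359/2.8000 = 97.7%.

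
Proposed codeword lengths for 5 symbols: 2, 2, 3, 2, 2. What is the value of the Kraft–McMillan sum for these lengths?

1.125

With common denominator 2^3 = 8: Σ 2^(−ℓᵢ) = 2/8 + 2/8 + 1/8 + 2/8 + 2/8 = 9/8 = 1.125.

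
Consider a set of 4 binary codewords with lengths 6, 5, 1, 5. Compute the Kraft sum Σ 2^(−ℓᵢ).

0.578125

With common denominator 2^6 = 64: Σ 2^(−ℓᵢ) = 1/64 + 2/64 + 32/64 + 2/64 = 37/64 = 0.578125.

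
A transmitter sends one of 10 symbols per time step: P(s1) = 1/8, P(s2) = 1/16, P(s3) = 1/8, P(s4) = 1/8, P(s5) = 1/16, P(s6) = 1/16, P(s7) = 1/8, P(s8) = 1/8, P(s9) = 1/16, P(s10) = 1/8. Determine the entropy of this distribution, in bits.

3.25 bits

Each probability is a power of 1/2, so log₂(1/p) is an integer.
H = Σ p·log₂(1/p) = 1/8·3 + 1/16·4 + 1/8·3 + 1/8·3 + 1/16·4 + 1/16·4 + 1/8·3 + 1/8·3 + 1/16·4 + 1/8·3 = 3.25 bits.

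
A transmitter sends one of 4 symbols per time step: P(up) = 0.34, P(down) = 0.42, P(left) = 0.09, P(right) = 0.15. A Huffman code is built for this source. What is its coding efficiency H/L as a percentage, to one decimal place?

97.7%

Entropy H = −Σ p log₂ p ≈ 1.7780 bits.
Huffman merges: 9/100+3/20→6/25; 6/25+17/50→29/50; 21/50+29/50→1. L = 91/50 ≈ 1.8200.
Efficiency = H/L = 1.7780/1.8200 = 97.7%.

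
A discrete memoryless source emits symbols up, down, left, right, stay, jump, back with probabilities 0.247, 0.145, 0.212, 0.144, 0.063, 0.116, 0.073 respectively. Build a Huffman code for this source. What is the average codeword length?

Repeatedly combine the two least-probable nodes; the expected code length is the sum of the merged weights.
merge 63/1000 + 73/1000 → 17/125
merge 29/250 + 17/125 → 63/250
merge 18/125 + 29/200 → 289/1000
merge 53/250 + 247/1000 → 459/1000
merge 63/250 + 289/1000 → 541/1000
merge 459/1000 + 541/1000 → 1
L = 17/125 + 63/250 + 289/1000 + 459/1000 + 541/1000 + 1 = 2677/1000 = 2.677 bits/symbol.

2.677 bits/symbol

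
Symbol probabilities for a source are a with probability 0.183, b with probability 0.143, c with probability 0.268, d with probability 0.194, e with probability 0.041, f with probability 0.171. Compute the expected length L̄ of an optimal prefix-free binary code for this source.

2.538 bits/symbol

Repeatedly combine the two least-probable nodes; the expected code length is the sum of the merged weights.
merge 41/1000 + 143/1000 → 23/125
merge 171/1000 + 183/1000 → 177/500
merge 23/125 + 97/500 → 189/500
merge 67/250 + 177/500 → 311/500
merge 189/500 + 311/500 → 1
L = 23/125 + 177/500 + 189/500 + 311/500 + 1 = 1269/500 = 2.538 bits/symbol.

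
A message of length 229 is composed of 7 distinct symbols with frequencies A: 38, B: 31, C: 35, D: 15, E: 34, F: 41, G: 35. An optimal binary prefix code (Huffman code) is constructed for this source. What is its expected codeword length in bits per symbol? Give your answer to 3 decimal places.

Probabilities are the counts divided by 229.
Repeatedly combine the two least-probable nodes; the expected code length is the sum of the merged weights.
merge 15/229 + 31/229 → 46/229
merge 34/229 + 35/229 → 69/229
merge 35/229 + 38/229 → 73/229
merge 41/229 + 46/229 → 87/229
merge 69/229 + 73/229 → 142/229
merge 87/229 + 142/229 → 1
L = 46/229 + 69/229 + 73/229 + 87/229 + 142/229 + 1 = 646/229 ≈ 2.821 bits/symbol.

2.821 bits/symbol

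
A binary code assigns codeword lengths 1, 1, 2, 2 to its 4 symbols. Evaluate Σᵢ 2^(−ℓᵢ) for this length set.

1.5

With common denominator 2^2 = 4: Σ 2^(−ℓᵢ) = 2/4 + 2/4 + 1/4 + 1/4 = 6/4 = 1.5.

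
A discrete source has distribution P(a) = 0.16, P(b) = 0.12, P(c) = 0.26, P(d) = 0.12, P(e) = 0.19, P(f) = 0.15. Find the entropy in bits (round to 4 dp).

2.5282 bits

H = −Σ pᵢ log₂ pᵢ.
−0.16·log₂(0.16) = 0.4230
−0.12·log₂(0.12) = 0.3671
−0.26·log₂(0.26) = 0.5053
−0.12·log₂(0.12) = 0.3671
−0.19·log₂(0.19) = 0.4552
−0.15·log₂(0.15) = 0.4105
Sum ≈ 2.5282 → 2.5282 bits.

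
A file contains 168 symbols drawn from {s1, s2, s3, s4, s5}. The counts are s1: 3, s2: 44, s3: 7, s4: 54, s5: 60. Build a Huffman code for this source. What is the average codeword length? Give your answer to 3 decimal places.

Probabilities are the counts divided by 168.
Repeatedly combine the two least-probable nodes; the expected code length is the sum of the merged weights.
merge 1/56 + 1/24 → 5/84
merge 5/84 + 11/42 → 9/28
merge 9/28 + 9/28 → 9/14
merge 5/14 + 9/14 → 1
L = 5/84 + 9/28 + 9/14 + 1 = 85/42 ≈ 2.024 bits/symbol.

2.024 bits/symbol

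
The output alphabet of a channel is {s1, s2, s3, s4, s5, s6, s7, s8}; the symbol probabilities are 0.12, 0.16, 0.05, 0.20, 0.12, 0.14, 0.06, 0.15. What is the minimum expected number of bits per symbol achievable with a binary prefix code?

2.91 bits/symbol

Repeatedly combine the two least-probable nodes; the expected code length is the sum of the merged weights.
merge 1/20 + 3/50 → 11/100
merge 11/100 + 3/25 → 23/100
merge 3/25 + 7/50 → 13/50
merge 3/20 + 4/25 → 31/100
merge 1/5 + 23/100 → 43/100
merge 13/50 + 31/100 → 57/100
merge 43/100 + 57/100 → 1
L = 11/100 + 23/100 + 13/50 + 31/100 + 43/100 + 57/100 + 1 = 291/100 = 2.91 bits/symbol.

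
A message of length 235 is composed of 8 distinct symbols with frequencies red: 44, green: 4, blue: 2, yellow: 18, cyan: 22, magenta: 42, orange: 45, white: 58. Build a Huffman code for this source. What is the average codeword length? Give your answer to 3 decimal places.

2.689 bits/symbol

Probabilities are the counts divided by 235.
Repeatedly combine the two least-probable nodes; the expected code length is the sum of the merged weights.
merge 2/235 + 4/235 → 6/235
merge 6/235 + 18/235 → 24/235
merge 22/235 + 24/235 → 46/235
merge 42/235 + 44/235 → 86/235
merge 9/47 + 46/235 → 91/235
merge 58/235 + 86/235 → 144/235
merge 91/235 + 144/235 → 1
L = 6/235 + 24/235 + 46/235 + 86/235 + 91/235 + 144/235 + 1 = 632/235 ≈ 2.689 bits/symbol.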